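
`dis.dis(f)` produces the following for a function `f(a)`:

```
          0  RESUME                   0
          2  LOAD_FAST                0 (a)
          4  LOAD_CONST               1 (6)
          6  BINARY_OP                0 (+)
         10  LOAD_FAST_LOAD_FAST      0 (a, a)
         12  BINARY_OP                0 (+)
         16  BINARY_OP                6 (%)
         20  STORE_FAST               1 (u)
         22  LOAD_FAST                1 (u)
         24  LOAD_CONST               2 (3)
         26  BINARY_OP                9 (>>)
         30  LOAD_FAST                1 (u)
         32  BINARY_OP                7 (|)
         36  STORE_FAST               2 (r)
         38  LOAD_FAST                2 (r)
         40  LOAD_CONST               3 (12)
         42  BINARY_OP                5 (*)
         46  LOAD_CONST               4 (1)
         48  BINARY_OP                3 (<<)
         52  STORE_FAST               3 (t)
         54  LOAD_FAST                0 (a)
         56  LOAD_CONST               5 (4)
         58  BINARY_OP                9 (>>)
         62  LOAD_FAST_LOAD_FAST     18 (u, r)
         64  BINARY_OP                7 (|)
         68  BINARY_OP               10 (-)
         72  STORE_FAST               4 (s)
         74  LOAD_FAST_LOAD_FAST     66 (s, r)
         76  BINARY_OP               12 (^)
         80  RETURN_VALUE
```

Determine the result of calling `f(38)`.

-8

LOAD_FAST a → push 38. Stack: [38]
LOAD_CONST → push 6. Stack: [38, 6]
BINARY_OP + → 38 + 6 = 44. Stack: [44]
LOAD_FAST_LOAD_FAST a,a → push 38,38. Stack: [44, 38, 38]
BINARY_OP + → 38 + 38 = 76. Stack: [44, 76]
BINARY_OP % → 44 % 76 = 44. Stack: [44]
STORE_FAST u → u=44. Stack: []
LOAD_FAST u → push 44. Stack: [44]
LOAD_CONST → push 3. Stack: [44, 3]
BINARY_OP >> → 44 >> 3 = 5. Stack: [5]
LOAD_FAST u → push 44. Stack: [5, 44]
BINARY_OP | → 5 | 44 = 45. Stack: [45]
STORE_FAST r → r=45. Stack: []
LOAD_FAST r → push 45. Stack: [45]
LOAD_CONST → push 12. Stack: [45, 12]
BINARY_OP * → 45 * 12 = 540. Stack: [540]
LOAD_CONST → push 1. Stack: [540, 1]
BINARY_OP << → 540 << 1 = 1080. Stack: [1080]
STORE_FAST t → t=1080. Stack: []
LOAD_FAST a → push 38. Stack: [38]
LOAD_CONST → push 4. Stack: [38, 4]
BINARY_OP >> → 38 >> 4 = 2. Stack: [2]
LOAD_FAST_LOAD_FAST u,r → push 44,45. Stack: [2, 44, 45]
BINARY_OP | → 44 | 45 = 45. Stack: [2, 45]
BINARY_OP - → 2 - 45 = -43. Stack: [-43]
STORE_FAST s → s=-43. Stack: []
LOAD_FAST_LOAD_FAST s,r → push -43,45. Stack: [-43, 45]
BINARY_OP ^ → -43 ^ 45 = -8. Stack: [-8]
RETURN_VALUE → return -8.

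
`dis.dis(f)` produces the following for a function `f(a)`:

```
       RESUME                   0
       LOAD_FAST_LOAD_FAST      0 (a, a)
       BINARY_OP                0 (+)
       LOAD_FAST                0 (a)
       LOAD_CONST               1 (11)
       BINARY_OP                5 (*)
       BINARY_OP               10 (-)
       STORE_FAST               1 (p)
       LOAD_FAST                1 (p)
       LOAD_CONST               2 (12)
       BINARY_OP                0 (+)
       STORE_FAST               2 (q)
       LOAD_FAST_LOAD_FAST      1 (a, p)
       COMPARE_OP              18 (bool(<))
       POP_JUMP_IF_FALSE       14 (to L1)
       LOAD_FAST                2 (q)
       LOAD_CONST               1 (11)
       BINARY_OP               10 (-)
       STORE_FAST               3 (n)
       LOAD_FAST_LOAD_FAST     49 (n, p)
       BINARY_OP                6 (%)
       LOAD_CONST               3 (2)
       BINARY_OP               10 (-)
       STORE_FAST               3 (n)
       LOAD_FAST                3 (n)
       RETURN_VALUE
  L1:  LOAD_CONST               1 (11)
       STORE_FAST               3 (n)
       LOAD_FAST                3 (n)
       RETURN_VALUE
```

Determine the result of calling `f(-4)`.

-1

LOAD_FAST_LOAD_FAST a,a → push -4,-4. Stack: [-4, -4]
BINARY_OP + → -4 + -4 = -8. Stack: [-8]
LOAD_FAST a → push -4. Stack: [-8, -4]
LOAD_CONST → push 11. Stack: [-8, -4, 11]
BINARY_OP * → -4 * 11 = -44. Stack: [-8, -44]
BINARY_OP - → -8 - -44 = 36. Stack: [36]
STORE_FAST p → p=36. Stack: []
LOAD_FAST p → push 36. Stack: [36]
LOAD_CONST → push 12. Stack: [36, 12]
BINARY_OP + → 36 + 12 = 48. Stack: [48]
STORE_FAST q → q=48. Stack: []
LOAD_FAST_LOAD_FAST a,p → push -4,36. Stack: [-4, 36]
COMPARE_OP bool(<) → -4 vs 36 = True. Stack: [True]
POP_JUMP_IF_FALSE → pop True; no jump. Stack: []
LOAD_FAST q → push 48. Stack: [48]
LOAD_CONST → push 11. Stack: [48, 11]
BINARY_OP - → 48 - 11 = 37. Stack: [37]
STORE_FAST n → n=37. Stack: []
LOAD_FAST_LOAD_FAST n,p → push 37,36. Stack: [37, 36]
BINARY_OP % → 37 % 36 = 1. Stack: [1]
LOAD_CONST → push 2. Stack: [1, 2]
BINARY_OP - → 1 - 2 = -1. Stack: [-1]
STORE_FAST n → n=-1. Stack: []
LOAD_FAST n → push -1. Stack: [-1]
RETURN_VALUE → return -1.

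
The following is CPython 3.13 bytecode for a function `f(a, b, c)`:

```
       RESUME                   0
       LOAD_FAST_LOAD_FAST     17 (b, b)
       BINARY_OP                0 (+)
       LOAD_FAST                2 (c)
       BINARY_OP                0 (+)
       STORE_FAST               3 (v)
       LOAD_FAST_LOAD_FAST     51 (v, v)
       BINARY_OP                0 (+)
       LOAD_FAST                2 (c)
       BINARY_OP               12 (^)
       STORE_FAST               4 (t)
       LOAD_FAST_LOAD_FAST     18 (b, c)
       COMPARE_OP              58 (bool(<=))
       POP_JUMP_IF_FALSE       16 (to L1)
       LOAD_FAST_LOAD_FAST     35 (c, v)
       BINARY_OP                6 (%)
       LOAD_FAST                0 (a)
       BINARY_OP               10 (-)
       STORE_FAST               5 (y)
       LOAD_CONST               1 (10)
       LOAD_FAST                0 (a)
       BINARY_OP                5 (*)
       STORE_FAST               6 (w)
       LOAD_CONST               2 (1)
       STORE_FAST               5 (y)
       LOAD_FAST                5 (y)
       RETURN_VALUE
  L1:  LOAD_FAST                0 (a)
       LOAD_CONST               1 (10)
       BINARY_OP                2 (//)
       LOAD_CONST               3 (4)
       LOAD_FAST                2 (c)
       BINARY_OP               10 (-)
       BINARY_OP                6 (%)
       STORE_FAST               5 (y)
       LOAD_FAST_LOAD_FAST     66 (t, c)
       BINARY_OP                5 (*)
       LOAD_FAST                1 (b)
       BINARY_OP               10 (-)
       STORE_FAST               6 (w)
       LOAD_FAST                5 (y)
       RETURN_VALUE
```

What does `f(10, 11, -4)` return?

1

LOAD_FAST_LOAD_FAST b,b → push 11,11. Stack: [11, 11]
BINARY_OP + → 11 + 11 = 22. Stack: [22]
LOAD_FAST c → push -4. Stack: [22, -4]
BINARY_OP + → 22 + -4 = 18. Stack: [18]
STORE_FAST v → v=18. Stack: []
LOAD_FAST_LOAD_FAST v,v → push 18,18. Stack: [18, 18]
BINARY_OP + → 18 + 18 = 36. Stack: [36]
LOAD_FAST c → push -4. Stack: [36, -4]
BINARY_OP ^ → 36 ^ -4 = -40. Stack: [-40]
STORE_FAST t → t=-40. Stack: []
LOAD_FAST_LOAD_FAST b,c → push 11,-4. Stack: [11, -4]
COMPARE_OP bool(<=) → 11 vs -4 = False. Stack: [False]
POP_JUMP_IF_FALSE → pop False; jump. Stack: []
LOAD_FAST a → push 10. Stack: [10]
LOAD_CONST → push 10. Stack: [10, 10]
BINARY_OP // → 10 // 10 = 1. Stack: [1]
LOAD_CONST → push 4. Stack: [1, 4]
LOAD_FAST c → push -4. Stack: [1, 4, -4]
BINARY_OP - → 4 - -4 = 8. Stack: [1, 8]
BINARY_OP % → 1 % 8 = 1. Stack: [1]
STORE_FAST y → y=1. Stack: []
LOAD_FAST_LOAD_FAST t,c → push -40,-4. Stack: [-40, -4]
BINARY_OP * → -40 * -4 = 160. Stack: [160]
LOAD_FAST b → push 11. Stack: [160, 11]
BINARY_OP - → 160 - 11 = 149. Stack: [149]
STORE_FAST w → w=149. Stack: []
LOAD_FAST y → push 1. Stack: [1]
RETURN_VALUE → return 1.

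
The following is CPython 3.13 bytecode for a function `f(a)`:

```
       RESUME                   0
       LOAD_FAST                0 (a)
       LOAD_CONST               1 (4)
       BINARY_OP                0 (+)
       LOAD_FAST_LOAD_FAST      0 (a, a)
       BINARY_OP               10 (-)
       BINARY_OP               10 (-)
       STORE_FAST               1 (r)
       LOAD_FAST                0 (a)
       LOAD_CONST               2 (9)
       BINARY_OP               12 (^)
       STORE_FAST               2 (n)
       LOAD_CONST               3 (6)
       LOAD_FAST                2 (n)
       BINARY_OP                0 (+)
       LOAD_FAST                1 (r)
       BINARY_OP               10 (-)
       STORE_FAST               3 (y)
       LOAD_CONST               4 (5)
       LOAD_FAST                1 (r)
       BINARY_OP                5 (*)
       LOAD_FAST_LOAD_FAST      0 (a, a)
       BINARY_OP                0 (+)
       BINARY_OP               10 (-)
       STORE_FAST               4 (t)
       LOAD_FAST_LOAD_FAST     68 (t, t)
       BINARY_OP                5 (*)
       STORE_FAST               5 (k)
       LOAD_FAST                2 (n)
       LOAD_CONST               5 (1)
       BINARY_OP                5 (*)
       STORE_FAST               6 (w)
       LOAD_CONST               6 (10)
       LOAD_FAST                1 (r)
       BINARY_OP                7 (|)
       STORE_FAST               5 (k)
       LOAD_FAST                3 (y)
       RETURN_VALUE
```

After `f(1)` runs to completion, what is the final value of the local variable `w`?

8

LOAD_FAST a → push 1. Stack: [1]
LOAD_CONST → push 4. Stack: [1, 4]
BINARY_OP + → 1 + 4 = 5. Stack: [5]
LOAD_FAST_LOAD_FAST a,a → push 1,1. Stack: [5, 1, 1]
BINARY_OP - → 1 - 1 = 0. Stack: [5, 0]
BINARY_OP - → 5 - 0 = 5. Stack: [5]
STORE_FAST r → r=5. Stack: []
LOAD_FAST a → push 1. Stack: [1]
LOAD_CONST → push 9. Stack: [1, 9]
BINARY_OP ^ → 1 ^ 9 = 8. Stack: [8]
STORE_FAST n → n=8. Stack: []
LOAD_CONST → push 6. Stack: [6]
LOAD_FAST n → push 8. Stack: [6, 8]
BINARY_OP + → 6 + 8 = 14. Stack: [14]
LOAD_FAST r → push 5. Stack: [14, 5]
BINARY_OP - → 14 - 5 = 9. Stack: [9]
STORE_FAST y → y=9. Stack: []
LOAD_CONST → push 5. Stack: [5]
LOAD_FAST r → push 5. Stack: [5, 5]
BINARY_OP * → 5 * 5 = 25. Stack: [25]
LOAD_FAST_LOAD_FAST a,a → push 1,1. Stack: [25, 1, 1]
BINARY_OP + → 1 + 1 = 2. Stack: [25, 2]
BINARY_OP - → 25 - 2 = 23. Stack: [23]
STORE_FAST t → t=23. Stack: []
LOAD_FAST_LOAD_FAST t,t → push 23,23. Stack: [23, 23]
BINARY_OP * → 23 * 23 = 529. Stack: [529]
STORE_FAST k → k=529. Stack: []
LOAD_FAST n → push 8. Stack: [8]
LOAD_CONST → push 1. Stack: [8, 1]
BINARY_OP * → 8 * 1 = 8. Stack: [8]
STORE_FAST w → w=8. Stack: []
LOAD_CONST → push 10. Stack: [10]
LOAD_FAST r → push 5. Stack: [10, 5]
BINARY_OP | → 10 | 5 = 15. Stack: [15]
STORE_FAST k → k=15. Stack: []
LOAD_FAST y → push 9. Stack: [9]
RETURN_VALUE → return 9.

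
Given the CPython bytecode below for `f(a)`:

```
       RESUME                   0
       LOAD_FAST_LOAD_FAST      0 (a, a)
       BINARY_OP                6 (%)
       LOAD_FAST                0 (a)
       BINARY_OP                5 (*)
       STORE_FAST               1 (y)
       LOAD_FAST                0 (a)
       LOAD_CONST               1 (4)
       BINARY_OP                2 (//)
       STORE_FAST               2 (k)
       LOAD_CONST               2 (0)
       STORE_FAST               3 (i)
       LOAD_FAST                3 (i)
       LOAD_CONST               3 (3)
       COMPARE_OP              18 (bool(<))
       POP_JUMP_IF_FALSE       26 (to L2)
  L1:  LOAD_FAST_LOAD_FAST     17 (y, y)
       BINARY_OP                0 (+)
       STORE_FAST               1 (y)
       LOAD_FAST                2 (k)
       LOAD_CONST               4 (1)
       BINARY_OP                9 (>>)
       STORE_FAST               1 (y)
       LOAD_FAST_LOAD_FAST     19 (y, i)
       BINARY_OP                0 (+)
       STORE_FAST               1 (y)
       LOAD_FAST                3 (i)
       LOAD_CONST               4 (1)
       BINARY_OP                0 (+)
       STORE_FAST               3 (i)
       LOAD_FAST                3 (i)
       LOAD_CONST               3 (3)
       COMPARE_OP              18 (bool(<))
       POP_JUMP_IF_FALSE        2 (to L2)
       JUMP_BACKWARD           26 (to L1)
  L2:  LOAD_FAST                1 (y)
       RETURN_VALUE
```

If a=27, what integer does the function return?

LOAD_FAST_LOAD_FAST a,a → push 27,27
BINARY_OP % → 27 % 27 = 0
LOAD_FAST a → push 27
BINARY_OP * → 0 * 27 = 0
STORE_FAST y → y=0
LOAD_FAST a → push 27
LOAD_CONST → push 4
BINARY_OP // → 27 // 4 = 6
STORE_FAST k → k=6
LOAD_CONST → push 0
STORE_FAST i → i=0
LOAD_FAST i → push 0
LOAD_CONST → push 3
COMPARE_OP bool(<) → 0 vs 3 = True
POP_JUMP_IF_FALSE → pop True; no jump
LOAD_FAST_LOAD_FAST y,y → push 0,0
BINARY_OP + → 0 + 0 = 0
STORE_FAST y → y=0
LOAD_FAST k → push 6
LOAD_CONST → push 1
BINARY_OP >> → 6 >> 1 = 3
STORE_FAST y → y=3
LOAD_FAST_LOAD_FAST y,i → push 3,0
BINARY_OP + → 3 + 0 = 3
STORE_FAST y → y=3
LOAD_FAST i → push 0
LOAD_CONST → push 1
BINARY_OP + → 0 + 1 = 1
STORE_FAST i → i=1
LOAD_FAST i → push 1
LOAD_CONST → push 3
COMPARE_OP bool(<) → 1 vs 3 = True
POP_JUMP_IF_FALSE → pop True; no jump
LOAD_FAST_LOAD_FAST y,y → push 3,3
BINARY_OP + → 3 + 3 = 6
STORE_FAST y → y=6
LOAD_FAST k → push 6
LOAD_CONST → push 1
BINARY_OP >> → 6 >> 1 = 3
STORE_FAST y → y=3
LOAD_FAST_LOAD_FAST y,i → push 3,1
BINARY_OP + → 3 + 1 = 4
STORE_FAST y → y=4
LOAD_FAST i → push 1
LOAD_CONST → push 1
BINARY_OP + → 1 + 1 = 2
STORE_FAST i → i=2
LOAD_FAST i → push 2
LOAD_CONST → push 3
COMPARE_OP bool(<) → 2 vs 3 = True
POP_JUMP_IF_FALSE → pop True; no jump
LOAD_FAST_LOAD_FAST y,y → push 4,4
BINARY_OP + → 4 + 4 = 8
STORE_FAST y → y=8
LOAD_FAST k → push 6
LOAD_CONST → push 1
BINARY_OP >> → 6 >> 1 = 3
STORE_FAST y → y=3
LOAD_FAST_LOAD_FAST y,i → push 3,2
BINARY_OP + → 3 + 2 = 5
STORE_FAST y → y=5
LOAD_FAST i → push 2
LOAD_CONST → push 1
BINARY_OP + → 2 + 1 = 3
STORE_FAST i → i=3
LOAD_FAST i → push 3
LOAD_CONST → push 3
COMPARE_OP bool(<) → 3 vs 3 = False
POP_JUMP_IF_FALSE → pop False; jump
LOAD_FAST y → push 5
RETURN_VALUE → return 5.

5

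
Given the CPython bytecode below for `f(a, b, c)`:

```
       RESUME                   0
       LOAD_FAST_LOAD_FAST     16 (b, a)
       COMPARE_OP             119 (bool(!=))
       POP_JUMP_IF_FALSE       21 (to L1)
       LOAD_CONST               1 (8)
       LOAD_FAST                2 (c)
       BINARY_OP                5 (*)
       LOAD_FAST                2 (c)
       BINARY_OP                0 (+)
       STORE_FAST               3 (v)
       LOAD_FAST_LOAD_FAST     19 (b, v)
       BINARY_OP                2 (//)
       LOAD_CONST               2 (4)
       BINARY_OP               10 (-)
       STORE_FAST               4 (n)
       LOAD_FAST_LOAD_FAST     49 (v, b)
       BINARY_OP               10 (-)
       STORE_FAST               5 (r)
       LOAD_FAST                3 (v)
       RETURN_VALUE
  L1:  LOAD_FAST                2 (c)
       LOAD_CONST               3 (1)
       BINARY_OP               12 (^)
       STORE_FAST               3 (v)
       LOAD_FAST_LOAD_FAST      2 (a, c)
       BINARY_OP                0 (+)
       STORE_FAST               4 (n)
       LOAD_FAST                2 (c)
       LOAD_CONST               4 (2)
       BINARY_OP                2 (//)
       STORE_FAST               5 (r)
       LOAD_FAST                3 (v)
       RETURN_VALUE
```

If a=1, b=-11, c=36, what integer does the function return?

LOAD_FAST_LOAD_FAST b,a → push -11,1. Stack: [-11, 1]
COMPARE_OP bool(!=) → -11 vs 1 = True. Stack: [True]
POP_JUMP_IF_FALSE → pop True; no jump. Stack: []
LOAD_CONST → push 8. Stack: [8]
LOAD_FAST c → push 36. Stack: [8, 36]
BINARY_OP * → 8 * 36 = 288. Stack: [288]
LOAD_FAST c → push 36. Stack: [288, 36]
BINARY_OP + → 288 + 36 = 324. Stack: [324]
STORE_FAST v → v=324. Stack: []
LOAD_FAST_LOAD_FAST b,v → push -11,324. Stack: [-11, 324]
BINARY_OP // → -11 // 324 = -1. Stack: [-1]
LOAD_CONST → push 4. Stack: [-1, 4]
BINARY_OP - → -1 - 4 = -5. Stack: [-5]
STORE_FAST n → n=-5. Stack: []
LOAD_FAST_LOAD_FAST v,b → push 324,-11. Stack: [324, -11]
BINARY_OP - → 324 - -11 = 335. Stack: [335]
STORE_FAST r → r=335. Stack: []
LOAD_FAST v → push 324. Stack: [324]
RETURN_VALUE → return 324.

324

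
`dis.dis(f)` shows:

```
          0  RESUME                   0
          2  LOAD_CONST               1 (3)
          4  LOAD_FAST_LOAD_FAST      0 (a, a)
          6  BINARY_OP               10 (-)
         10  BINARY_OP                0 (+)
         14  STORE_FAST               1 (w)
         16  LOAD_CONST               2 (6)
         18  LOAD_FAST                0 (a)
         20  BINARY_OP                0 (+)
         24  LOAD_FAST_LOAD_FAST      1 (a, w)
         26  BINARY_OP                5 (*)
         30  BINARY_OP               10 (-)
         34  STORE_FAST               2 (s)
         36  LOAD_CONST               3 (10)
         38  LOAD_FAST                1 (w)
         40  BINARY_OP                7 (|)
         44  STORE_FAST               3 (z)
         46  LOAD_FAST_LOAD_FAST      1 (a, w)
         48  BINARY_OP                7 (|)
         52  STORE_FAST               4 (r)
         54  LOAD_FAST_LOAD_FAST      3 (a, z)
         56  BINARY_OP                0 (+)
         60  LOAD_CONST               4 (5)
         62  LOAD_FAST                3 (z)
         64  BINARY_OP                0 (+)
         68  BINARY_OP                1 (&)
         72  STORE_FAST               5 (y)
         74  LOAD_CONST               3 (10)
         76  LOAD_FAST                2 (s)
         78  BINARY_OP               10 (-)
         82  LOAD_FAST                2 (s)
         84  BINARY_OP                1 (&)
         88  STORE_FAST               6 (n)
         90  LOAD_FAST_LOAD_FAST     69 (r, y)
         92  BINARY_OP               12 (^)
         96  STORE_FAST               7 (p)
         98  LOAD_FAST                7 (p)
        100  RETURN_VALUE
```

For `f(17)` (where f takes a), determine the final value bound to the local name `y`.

16

LOAD_CONST → push 3. Stack: [3]
LOAD_FAST_LOAD_FAST a,a → push 17,17. Stack: [3, 17, 17]
BINARY_OP - → 17 - 17 = 0. Stack: [3, 0]
BINARY_OP + → 3 + 0 = 3. Stack: [3]
STORE_FAST w → w=3. Stack: []
LOAD_CONST → push 6. Stack: [6]
LOAD_FAST a → push 17. Stack: [6, 17]
BINARY_OP + → 6 + 17 = 23. Stack: [23]
LOAD_FAST_LOAD_FAST a,w → push 17,3. Stack: [23, 17, 3]
BINARY_OP * → 17 * 3 = 51. Stack: [23, 51]
BINARY_OP - → 23 - 51 = -28. Stack: [-28]
STORE_FAST s → s=-28. Stack: []
LOAD_CONST → push 10. Stack: [10]
LOAD_FAST w → push 3. Stack: [10, 3]
BINARY_OP | → 10 | 3 = 11. Stack: [11]
STORE_FAST z → z=11. Stack: []
LOAD_FAST_LOAD_FAST a,w → push 17,3. Stack: [17, 3]
BINARY_OP | → 17 | 3 = 19. Stack: [19]
STORE_FAST r → r=19. Stack: []
LOAD_FAST_LOAD_FAST a,z → push 17,11. Stack: [17, 11]
BINARY_OP + → 17 + 11 = 28. Stack: [28]
LOAD_CONST → push 5. Stack: [28, 5]
LOAD_FAST z → push 11. Stack: [28, 5, 11]
BINARY_OP + → 5 + 11 = 16. Stack: [28, 16]
BINARY_OP & → 28 & 16 = 16. Stack: [16]
STORE_FAST y → y=16. Stack: []
LOAD_CONST → push 10. Stack: [10]
LOAD_FAST s → push -28. Stack: [10, -28]
BINARY_OP - → 10 - -28 = 38. Stack: [38]
LOAD_FAST s → push -28. Stack: [38, -28]
BINARY_OP & → 38 & -28 = 36. Stack: [36]
STORE_FAST n → n=36. Stack: []
LOAD_FAST_LOAD_FAST r,y → push 19,16. Stack: [19, 16]
BINARY_OP ^ → 19 ^ 16 = 3. Stack: [3]
STORE_FAST p → p=3. Stack: []
LOAD_FAST p → push 3. Stack: [3]
RETURN_VALUE → return 3.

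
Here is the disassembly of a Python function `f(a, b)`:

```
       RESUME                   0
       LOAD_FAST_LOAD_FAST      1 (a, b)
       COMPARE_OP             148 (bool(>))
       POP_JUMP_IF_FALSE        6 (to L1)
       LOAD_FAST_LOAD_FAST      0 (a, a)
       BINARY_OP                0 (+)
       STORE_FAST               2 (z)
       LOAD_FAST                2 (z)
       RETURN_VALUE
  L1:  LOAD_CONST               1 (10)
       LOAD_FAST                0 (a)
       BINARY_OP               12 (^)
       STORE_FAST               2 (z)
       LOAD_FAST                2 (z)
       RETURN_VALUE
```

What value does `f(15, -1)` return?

30

LOAD_FAST_LOAD_FAST a,b → push 15,-1. Stack: [15, -1]
COMPARE_OP bool(>) → 15 vs -1 = True. Stack: [True]
POP_JUMP_IF_FALSE → pop True; no jump. Stack: []
LOAD_FAST_LOAD_FAST a,a → push 15,15. Stack: [15, 15]
BINARY_OP + → 15 + 15 = 30. Stack: [30]
STORE_FAST z → z=30. Stack: []
LOAD_FAST z → push 30. Stack: [30]
RETURN_VALUE → return 30.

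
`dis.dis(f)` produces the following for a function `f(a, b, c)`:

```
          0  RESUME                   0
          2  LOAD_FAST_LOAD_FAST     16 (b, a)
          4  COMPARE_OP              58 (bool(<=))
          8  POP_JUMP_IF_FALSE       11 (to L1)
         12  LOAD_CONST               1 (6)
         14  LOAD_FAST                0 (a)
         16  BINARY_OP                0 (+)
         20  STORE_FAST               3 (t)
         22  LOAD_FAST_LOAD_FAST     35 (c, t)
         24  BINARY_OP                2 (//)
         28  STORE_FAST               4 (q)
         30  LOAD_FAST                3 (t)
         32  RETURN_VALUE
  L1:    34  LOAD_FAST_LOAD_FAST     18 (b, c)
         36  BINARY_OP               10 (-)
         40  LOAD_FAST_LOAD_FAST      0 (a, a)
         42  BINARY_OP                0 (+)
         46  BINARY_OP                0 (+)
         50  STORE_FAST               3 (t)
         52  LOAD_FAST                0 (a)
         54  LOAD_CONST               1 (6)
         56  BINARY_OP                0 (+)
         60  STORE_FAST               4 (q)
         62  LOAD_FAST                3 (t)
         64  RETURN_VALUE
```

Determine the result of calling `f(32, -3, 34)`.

38

LOAD_FAST_LOAD_FAST b,a → push -3,32. Stack: [-3, 32]
COMPARE_OP bool(<=) → -3 vs 32 = True. Stack: [True]
POP_JUMP_IF_FALSE → pop True; no jump. Stack: []
LOAD_CONST → push 6. Stack: [6]
LOAD_FAST a → push 32. Stack: [6, 32]
BINARY_OP + → 6 + 32 = 38. Stack: [38]
STORE_FAST t → t=38. Stack: []
LOAD_FAST_LOAD_FAST c,t → push 34,38. Stack: [34, 38]
BINARY_OP // → 34 // 38 = 0. Stack: [0]
STORE_FAST q → q=0. Stack: []
LOAD_FAST t → push 38. Stack: [38]
RETURN_VALUE → return 38.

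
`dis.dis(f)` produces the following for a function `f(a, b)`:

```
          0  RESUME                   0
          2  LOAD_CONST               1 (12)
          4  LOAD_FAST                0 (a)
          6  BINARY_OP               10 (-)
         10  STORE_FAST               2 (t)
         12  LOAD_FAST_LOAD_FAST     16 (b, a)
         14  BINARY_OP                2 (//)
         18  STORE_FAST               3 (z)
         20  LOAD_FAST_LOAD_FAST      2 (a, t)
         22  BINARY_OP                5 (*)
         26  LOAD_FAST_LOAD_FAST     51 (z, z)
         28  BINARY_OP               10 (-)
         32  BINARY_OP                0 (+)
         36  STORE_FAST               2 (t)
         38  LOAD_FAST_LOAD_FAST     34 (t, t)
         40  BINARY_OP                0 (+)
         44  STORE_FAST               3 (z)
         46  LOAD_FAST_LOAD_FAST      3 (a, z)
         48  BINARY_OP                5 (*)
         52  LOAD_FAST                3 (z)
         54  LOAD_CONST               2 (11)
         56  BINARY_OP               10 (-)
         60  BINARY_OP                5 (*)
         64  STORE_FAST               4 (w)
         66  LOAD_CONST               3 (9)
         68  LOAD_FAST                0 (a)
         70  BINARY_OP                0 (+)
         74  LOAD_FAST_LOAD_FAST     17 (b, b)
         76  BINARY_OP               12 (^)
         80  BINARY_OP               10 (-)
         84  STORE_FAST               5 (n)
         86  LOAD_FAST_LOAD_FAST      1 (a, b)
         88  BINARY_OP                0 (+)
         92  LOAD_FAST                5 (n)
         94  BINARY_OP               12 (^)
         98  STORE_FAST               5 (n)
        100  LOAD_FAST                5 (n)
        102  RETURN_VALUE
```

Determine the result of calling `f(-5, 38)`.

LOAD_CONST → push 12. Stack: [12]
LOAD_FAST a → push -5. Stack: [12, -5]
BINARY_OP - → 12 - -5 = 17. Stack: [17]
STORE_FAST t → t=17. Stack: []
LOAD_FAST_LOAD_FAST b,a → push 38,-5. Stack: [38, -5]
BINARY_OP // → 38 // -5 = -8. Stack: [-8]
STORE_FAST z → z=-8. Stack: []
LOAD_FAST_LOAD_FAST a,t → push -5,17. Stack: [-5, 17]
BINARY_OP * → -5 * 17 = -85. Stack: [-85]
LOAD_FAST_LOAD_FAST z,z → push -8,-8. Stack: [-85, -8, -8]
BINARY_OP - → -8 - -8 = 0. Stack: [-85, 0]
BINARY_OP + → -85 + 0 = -85. Stack: [-85]
STORE_FAST t → t=-85. Stack: []
LOAD_FAST_LOAD_FAST t,t → push -85,-85. Stack: [-85, -85]
BINARY_OP + → -85 + -85 = -170. Stack: [-170]
STORE_FAST z → z=-170. Stack: []
LOAD_FAST_LOAD_FAST a,z → push -5,-170. Stack: [-5, -170]
BINARY_OP * → -5 * -170 = 850. Stack: [850]
LOAD_FAST z → push -170. Stack: [850, -170]
LOAD_CONST → push 11. Stack: [850, -170, 11]
BINARY_OP - → -170 - 11 = -181. Stack: [850, -181]
BINARY_OP * → 850 * -181 = -153850. Stack: [-153850]
STORE_FAST w → w=-153850. Stack: []
LOAD_CONST → push 9. Stack: [9]
LOAD_FAST a → push -5. Stack: [9, -5]
BINARY_OP + → 9 + -5 = 4. Stack: [4]
LOAD_FAST_LOAD_FAST b,b → push 38,38. Stack: [4, 38, 38]
BINARY_OP ^ → 38 ^ 38 = 0. Stack: [4, 0]
BINARY_OP - → 4 - 0 = 4. Stack: [4]
STORE_FAST n → n=4. Stack: []
LOAD_FAST_LOAD_FAST a,b → push -5,38. Stack: [-5, 38]
BINARY_OP + → -5 + 38 = 33. Stack: [33]
LOAD_FAST n → push 4. Stack: [33, 4]
BINARY_OP ^ → 33 ^ 4 = 37. Stack: [37]
STORE_FAST n → n=37. Stack: []
LOAD_FAST n → push 37. Stack: [37]
RETURN_VALUE → return 37.

37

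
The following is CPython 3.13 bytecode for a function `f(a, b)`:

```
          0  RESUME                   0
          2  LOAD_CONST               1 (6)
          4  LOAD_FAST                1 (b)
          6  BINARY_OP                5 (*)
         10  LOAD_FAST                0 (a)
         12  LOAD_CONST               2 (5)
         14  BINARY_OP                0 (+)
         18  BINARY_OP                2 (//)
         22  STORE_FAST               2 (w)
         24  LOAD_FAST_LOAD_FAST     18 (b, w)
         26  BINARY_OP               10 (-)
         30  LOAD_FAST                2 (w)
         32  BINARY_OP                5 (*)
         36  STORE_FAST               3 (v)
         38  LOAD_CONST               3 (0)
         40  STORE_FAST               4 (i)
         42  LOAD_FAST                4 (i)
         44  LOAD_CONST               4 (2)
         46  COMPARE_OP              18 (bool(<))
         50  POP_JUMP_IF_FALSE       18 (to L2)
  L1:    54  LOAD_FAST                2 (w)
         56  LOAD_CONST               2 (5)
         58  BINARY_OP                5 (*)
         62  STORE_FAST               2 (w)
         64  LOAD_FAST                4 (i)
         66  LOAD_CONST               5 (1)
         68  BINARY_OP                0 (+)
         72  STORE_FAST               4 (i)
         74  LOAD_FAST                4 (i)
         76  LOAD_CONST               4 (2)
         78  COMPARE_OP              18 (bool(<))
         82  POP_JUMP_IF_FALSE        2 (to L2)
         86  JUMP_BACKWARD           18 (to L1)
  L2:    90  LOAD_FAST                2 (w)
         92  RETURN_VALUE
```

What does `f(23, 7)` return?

LOAD_CONST → push 6. Stack: [6]
LOAD_FAST b → push 7. Stack: [6, 7]
BINARY_OP * → 6 * 7 = 42. Stack: [42]
LOAD_FAST a → push 23. Stack: [42, 23]
LOAD_CONST → push 5. Stack: [42, 23, 5]
BINARY_OP + → 23 + 5 = 28. Stack: [42, 28]
BINARY_OP // → 42 // 28 = 1. Stack: [1]
STORE_FAST w → w=1. Stack: []
LOAD_FAST_LOAD_FAST b,w → push 7,1. Stack: [7, 1]
BINARY_OP - → 7 - 1 = 6. Stack: [6]
LOAD_FAST w → push 1. Stack: [6, 1]
BINARY_OP * → 6 * 1 = 6. Stack: [6]
STORE_FAST v → v=6. Stack: []
LOAD_CONST → push 0. Stack: [0]
STORE_FAST i → i=0. Stack: []
LOAD_FAST i → push 0. Stack: [0]
LOAD_CONST → push 2. Stack: [0, 2]
COMPARE_OP bool(<) → 0 vs 2 = True. Stack: [True]
POP_JUMP_IF_FALSE → pop True; no jump. Stack: []
LOAD_FAST w → push 1. Stack: [1]
LOAD_CONST → push 5. Stack: [1, 5]
BINARY_OP * → 1 * 5 = 5. Stack: [5]
STORE_FAST w → w=5. Stack: []
LOAD_FAST i → push 0. Stack: [0]
LOAD_CONST → push 1. Stack: [0, 1]
BINARY_OP + → 0 + 1 = 1. Stack: [1]
STORE_FAST i → i=1. Stack: []
LOAD_FAST i → push 1. Stack: [1]
LOAD_CONST → push 2. Stack: [1, 2]
COMPARE_OP bool(<) → 1 vs 2 = True. Stack: [True]
POP_JUMP_IF_FALSE → pop True; no jump. Stack: []
LOAD_FAST w → push 5. Stack: [5]
LOAD_CONST → push 5. Stack: [5, 5]
BINARY_OP * → 5 * 5 = 25. Stack: [25]
STORE_FAST w → w=25. Stack: []
LOAD_FAST i → push 1. Stack: [1]
LOAD_CONST → push 1. Stack: [1, 1]
BINARY_OP + → 1 + 1 = 2. Stack: [2]
STORE_FAST i → i=2. Stack: []
LOAD_FAST i → push 2. Stack: [2]
LOAD_CONST → push 2. Stack: [2, 2]
COMPARE_OP bool(<) → 2 vs 2 = False. Stack: [False]
POP_JUMP_IF_FALSE → pop False; jump. Stack: []
LOAD_FAST w → push 25. Stack: [25]
RETURN_VALUE → return 25.

25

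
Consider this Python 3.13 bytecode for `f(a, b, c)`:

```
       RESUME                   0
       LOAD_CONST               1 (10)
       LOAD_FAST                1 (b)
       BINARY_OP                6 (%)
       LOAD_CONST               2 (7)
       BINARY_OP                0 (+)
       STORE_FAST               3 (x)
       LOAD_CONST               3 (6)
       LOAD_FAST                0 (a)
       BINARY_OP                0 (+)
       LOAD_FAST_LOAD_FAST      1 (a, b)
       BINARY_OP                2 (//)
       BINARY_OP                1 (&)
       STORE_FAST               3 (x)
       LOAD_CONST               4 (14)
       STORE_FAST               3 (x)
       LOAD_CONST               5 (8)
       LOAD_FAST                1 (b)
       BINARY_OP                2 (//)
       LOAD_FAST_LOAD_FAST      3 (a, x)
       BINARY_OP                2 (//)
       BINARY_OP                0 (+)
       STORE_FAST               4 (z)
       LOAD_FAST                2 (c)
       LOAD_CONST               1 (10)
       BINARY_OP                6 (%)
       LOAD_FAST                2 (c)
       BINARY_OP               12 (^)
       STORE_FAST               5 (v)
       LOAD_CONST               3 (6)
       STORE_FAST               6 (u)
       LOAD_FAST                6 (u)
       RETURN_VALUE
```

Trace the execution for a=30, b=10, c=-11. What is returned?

LOAD_CONST → push 10. Stack: [10]
LOAD_FAST b → push 10. Stack: [10, 10]
BINARY_OP % → 10 % 10 = 0. Stack: [0]
LOAD_CONST → push 7. Stack: [0, 7]
BINARY_OP + → 0 + 7 = 7. Stack: [7]
STORE_FAST x → x=7. Stack: []
LOAD_CONST → push 6. Stack: [6]
LOAD_FAST a → push 30. Stack: [6, 30]
BINARY_OP + → 6 + 30 = 36. Stack: [36]
LOAD_FAST_LOAD_FAST a,b → push 30,10. Stack: [36, 30, 10]
BINARY_OP // → 30 // 10 = 3. Stack: [36, 3]
BINARY_OP & → 36 & 3 = 0. Stack: [0]
STORE_FAST x → x=0. Stack: []
LOAD_CONST → push 14. Stack: [14]
STORE_FAST x → x=14. Stack: []
LOAD_CONST → push 8. Stack: [8]
LOAD_FAST b → push 10. Stack: [8, 10]
BINARY_OP // → 8 // 10 = 0. Stack: [0]
LOAD_FAST_LOAD_FAST a,x → push 30,14. Stack: [0, 30, 14]
BINARY_OP // → 30 // 14 = 2. Stack: [0, 2]
BINARY_OP + → 0 + 2 = 2. Stack: [2]
STORE_FAST z → z=2. Stack: []
LOAD_FAST c → push -11. Stack: [-11]
LOAD_CONST → push 10. Stack: [-11, 10]
BINARY_OP % → -11 % 10 = 9. Stack: [9]
LOAD_FAST c → push -11. Stack: [9, -11]
BINARY_OP ^ → 9 ^ -11 = -4. Stack: [-4]
STORE_FAST v → v=-4. Stack: []
LOAD_CONST → push 6. Stack: [6]
STORE_FAST u → u=6. Stack: []
LOAD_FAST u → push 6. Stack: [6]
RETURN_VALUE → return 6.

6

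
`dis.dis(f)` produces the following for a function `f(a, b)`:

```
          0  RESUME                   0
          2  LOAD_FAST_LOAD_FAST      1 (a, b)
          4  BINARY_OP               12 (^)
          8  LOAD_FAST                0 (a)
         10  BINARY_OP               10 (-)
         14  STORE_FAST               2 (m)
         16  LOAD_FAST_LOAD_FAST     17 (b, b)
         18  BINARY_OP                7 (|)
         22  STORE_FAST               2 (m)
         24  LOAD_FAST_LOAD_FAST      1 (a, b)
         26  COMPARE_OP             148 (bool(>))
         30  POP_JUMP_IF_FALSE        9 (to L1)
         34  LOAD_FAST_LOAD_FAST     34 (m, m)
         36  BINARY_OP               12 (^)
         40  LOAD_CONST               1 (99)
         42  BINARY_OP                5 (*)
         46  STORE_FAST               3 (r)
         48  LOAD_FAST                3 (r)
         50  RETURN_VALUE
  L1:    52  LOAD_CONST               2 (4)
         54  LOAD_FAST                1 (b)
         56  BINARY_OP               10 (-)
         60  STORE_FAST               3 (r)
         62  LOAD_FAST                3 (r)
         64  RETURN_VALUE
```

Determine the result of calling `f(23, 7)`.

LOAD_FAST_LOAD_FAST a,b → push 23,7. Stack: [23, 7]
BINARY_OP ^ → 23 ^ 7 = 16. Stack: [16]
LOAD_FAST a → push 23. Stack: [16, 23]
BINARY_OP - → 16 - 23 = -7. Stack: [-7]
STORE_FAST m → m=-7. Stack: []
LOAD_FAST_LOAD_FAST b,b → push 7,7. Stack: [7, 7]
BINARY_OP | → 7 | 7 = 7. Stack: [7]
STORE_FAST m → m=7. Stack: []
LOAD_FAST_LOAD_FAST a,b → push 23,7. Stack: [23, 7]
COMPARE_OP bool(>) → 23 vs 7 = True. Stack: [True]
POP_JUMP_IF_FALSE → pop True; no jump. Stack: []
LOAD_FAST_LOAD_FAST m,m → push 7,7. Stack: [7, 7]
BINARY_OP ^ → 7 ^ 7 = 0. Stack: [0]
LOAD_CONST → push 99. Stack: [0, 99]
BINARY_OP * → 0 * 99 = 0. Stack: [0]
STORE_FAST r → r=0. Stack: []
LOAD_FAST r → push 0. Stack: [0]
RETURN_VALUE → return 0.

0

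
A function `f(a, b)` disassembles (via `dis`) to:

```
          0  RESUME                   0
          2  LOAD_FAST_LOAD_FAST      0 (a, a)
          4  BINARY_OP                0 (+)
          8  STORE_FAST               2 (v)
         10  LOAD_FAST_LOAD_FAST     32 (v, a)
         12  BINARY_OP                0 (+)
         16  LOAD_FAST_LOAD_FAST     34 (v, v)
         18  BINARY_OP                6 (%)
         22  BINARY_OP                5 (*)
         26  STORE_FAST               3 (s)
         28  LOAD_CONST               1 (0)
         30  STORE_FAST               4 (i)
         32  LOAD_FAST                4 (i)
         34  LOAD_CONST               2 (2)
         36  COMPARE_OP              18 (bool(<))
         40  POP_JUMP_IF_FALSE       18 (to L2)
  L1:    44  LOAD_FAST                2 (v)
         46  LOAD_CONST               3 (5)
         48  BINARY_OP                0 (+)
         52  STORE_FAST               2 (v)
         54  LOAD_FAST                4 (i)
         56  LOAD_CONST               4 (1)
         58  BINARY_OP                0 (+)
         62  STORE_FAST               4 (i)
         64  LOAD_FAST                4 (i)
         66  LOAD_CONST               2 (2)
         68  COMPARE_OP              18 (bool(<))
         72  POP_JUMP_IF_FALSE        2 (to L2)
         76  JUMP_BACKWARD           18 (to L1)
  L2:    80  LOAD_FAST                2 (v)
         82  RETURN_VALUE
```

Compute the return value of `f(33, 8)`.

76

LOAD_FAST_LOAD_FAST a,a → push 33,33. Stack: [33, 33]
BINARY_OP + → 33 + 33 = 66. Stack: [66]
STORE_FAST v → v=66. Stack: []
LOAD_FAST_LOAD_FAST v,a → push 66,33. Stack: [66, 33]
BINARY_OP + → 66 + 33 = 99. Stack: [99]
LOAD_FAST_LOAD_FAST v,v → push 66,66. Stack: [99, 66, 66]
BINARY_OP % → 66 % 66 = 0. Stack: [99, 0]
BINARY_OP * → 99 * 0 = 0. Stack: [0]
STORE_FAST s → s=0. Stack: []
LOAD_CONST → push 0. Stack: [0]
STORE_FAST i → i=0. Stack: []
LOAD_FAST i → push 0. Stack: [0]
LOAD_CONST → push 2. Stack: [0, 2]
COMPARE_OP bool(<) → 0 vs 2 = True. Stack: [True]
POP_JUMP_IF_FALSE → pop True; no jump. Stack: []
LOAD_FAST v → push 66. Stack: [66]
LOAD_CONST → push 5. Stack: [66, 5]
BINARY_OP + → 66 + 5 = 71. Stack: [71]
STORE_FAST v → v=71. Stack: []
LOAD_FAST i → push 0. Stack: [0]
LOAD_CONST → push 1. Stack: [0, 1]
BINARY_OP + → 0 + 1 = 1. Stack: [1]
STORE_FAST i → i=1. Stack: []
LOAD_FAST i → push 1. Stack: [1]
LOAD_CONST → push 2. Stack: [1, 2]
COMPARE_OP bool(<) → 1 vs 2 = True. Stack: [True]
POP_JUMP_IF_FALSE → pop True; no jump. Stack: []
LOAD_FAST v → push 71. Stack: [71]
LOAD_CONST → push 5. Stack: [71, 5]
BINARY_OP + → 71 + 5 = 76. Stack: [76]
STORE_FAST v → v=76. Stack: []
LOAD_FAST i → push 1. Stack: [1]
LOAD_CONST → push 1. Stack: [1, 1]
BINARY_OP + → 1 + 1 = 2. Stack: [2]
STORE_FAST i → i=2. Stack: []
LOAD_FAST i → push 2. Stack: [2]
LOAD_CONST → push 2. Stack: [2, 2]
COMPARE_OP bool(<) → 2 vs 2 = False. Stack: [False]
POP_JUMP_IF_FALSE → pop False; jump. Stack: []
LOAD_FAST v → push 76. Stack: [76]
RETURN_VALUE → return 76.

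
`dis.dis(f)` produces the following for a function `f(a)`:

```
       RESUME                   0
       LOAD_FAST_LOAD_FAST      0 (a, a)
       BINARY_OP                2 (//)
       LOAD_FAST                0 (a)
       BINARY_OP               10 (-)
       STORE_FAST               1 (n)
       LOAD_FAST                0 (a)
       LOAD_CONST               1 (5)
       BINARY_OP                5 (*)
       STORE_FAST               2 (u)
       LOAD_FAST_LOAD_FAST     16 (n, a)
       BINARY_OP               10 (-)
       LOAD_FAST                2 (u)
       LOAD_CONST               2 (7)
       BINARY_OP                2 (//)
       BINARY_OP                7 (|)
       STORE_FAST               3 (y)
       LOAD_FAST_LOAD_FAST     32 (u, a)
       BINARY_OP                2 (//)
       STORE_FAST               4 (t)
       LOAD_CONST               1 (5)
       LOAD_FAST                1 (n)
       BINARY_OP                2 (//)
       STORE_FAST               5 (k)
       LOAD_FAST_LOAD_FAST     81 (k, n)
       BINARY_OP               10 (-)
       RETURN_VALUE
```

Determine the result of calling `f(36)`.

34

LOAD_FAST_LOAD_FAST a,a → push 36,36. Stack: [36, 36]
BINARY_OP // → 36 // 36 = 1. Stack: [1]
LOAD_FAST a → push 36. Stack: [1, 36]
BINARY_OP - → 1 - 36 = -35. Stack: [-35]
STORE_FAST n → n=-35. Stack: []
LOAD_FAST a → push 36. Stack: [36]
LOAD_CONST → push 5. Stack: [36, 5]
BINARY_OP * → 36 * 5 = 180. Stack: [180]
STORE_FAST u → u=180. Stack: []
LOAD_FAST_LOAD_FAST n,a → push -35,36. Stack: [-35, 36]
BINARY_OP - → -35 - 36 = -71. Stack: [-71]
LOAD_FAST u → push 180. Stack: [-71, 180]
LOAD_CONST → push 7. Stack: [-71, 180, 7]
BINARY_OP // → 180 // 7 = 25. Stack: [-71, 25]
BINARY_OP | → -71 | 25 = -71. Stack: [-71]
STORE_FAST y → y=-71. Stack: []
LOAD_FAST_LOAD_FAST u,a → push 180,36. Stack: [180, 36]
BINARY_OP // → 180 // 36 = 5. Stack: [5]
STORE_FAST t → t=5. Stack: []
LOAD_CONST → push 5. Stack: [5]
LOAD_FAST n → push -35. Stack: [5, -35]
BINARY_OP // → 5 // -35 = -1. Stack: [-1]
STORE_FAST k → k=-1. Stack: []
LOAD_FAST_LOAD_FAST k,n → push -1,-35. Stack: [-1, -35]
BINARY_OP - → -1 - -35 = 34. Stack: [34]
RETURN_VALUE → return 34.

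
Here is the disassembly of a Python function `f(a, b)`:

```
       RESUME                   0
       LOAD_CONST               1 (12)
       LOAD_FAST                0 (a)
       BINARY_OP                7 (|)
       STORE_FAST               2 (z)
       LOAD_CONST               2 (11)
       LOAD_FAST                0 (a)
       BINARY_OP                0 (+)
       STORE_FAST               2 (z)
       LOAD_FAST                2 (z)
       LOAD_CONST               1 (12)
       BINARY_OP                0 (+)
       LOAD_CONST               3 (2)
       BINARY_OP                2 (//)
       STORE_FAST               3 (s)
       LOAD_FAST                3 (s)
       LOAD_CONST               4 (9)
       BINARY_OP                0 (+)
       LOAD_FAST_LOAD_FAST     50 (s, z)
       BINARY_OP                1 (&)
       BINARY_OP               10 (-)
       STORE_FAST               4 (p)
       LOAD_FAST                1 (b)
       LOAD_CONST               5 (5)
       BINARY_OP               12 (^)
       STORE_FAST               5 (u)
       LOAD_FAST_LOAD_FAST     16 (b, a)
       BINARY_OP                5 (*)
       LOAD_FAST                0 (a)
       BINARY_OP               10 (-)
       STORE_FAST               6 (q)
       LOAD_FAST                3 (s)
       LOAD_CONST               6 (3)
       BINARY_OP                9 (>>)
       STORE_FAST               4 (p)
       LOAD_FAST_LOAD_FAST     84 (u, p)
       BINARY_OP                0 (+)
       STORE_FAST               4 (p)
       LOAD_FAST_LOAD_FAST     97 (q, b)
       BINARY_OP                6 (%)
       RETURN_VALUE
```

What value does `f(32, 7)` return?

LOAD_CONST → push 12. Stack: [12]
LOAD_FAST a → push 32. Stack: [12, 32]
BINARY_OP | → 12 | 32 = 44. Stack: [44]
STORE_FAST z → z=44. Stack: []
LOAD_CONST → push 11. Stack: [11]
LOAD_FAST a → push 32. Stack: [11, 32]
BINARY_OP + → 11 + 32 = 43. Stack: [43]
STORE_FAST z → z=43. Stack: []
LOAD_FAST z → push 43. Stack: [43]
LOAD_CONST → push 12. Stack: [43, 12]
BINARY_OP + → 43 + 12 = 55. Stack: [55]
LOAD_CONST → push 2. Stack: [55, 2]
BINARY_OP // → 55 // 2 = 27. Stack: [27]
STORE_FAST s → s=27. Stack: []
LOAD_FAST s → push 27. Stack: [27]
LOAD_CONST → push 9. Stack: [27, 9]
BINARY_OP + → 27 + 9 = 36. Stack: [36]
LOAD_FAST_LOAD_FAST s,z → push 27,43. Stack: [36, 27, 43]
BINARY_OP & → 27 & 43 = 11. Stack: [36, 11]
BINARY_OP - → 36 - 11 = 25. Stack: [25]
STORE_FAST p → p=25. Stack: []
LOAD_FAST b → push 7. Stack: [7]
LOAD_CONST → push 5. Stack: [7, 5]
BINARY_OP ^ → 7 ^ 5 = 2. Stack: [2]
STORE_FAST u → u=2. Stack: []
LOAD_FAST_LOAD_FAST b,a → push 7,32. Stack: [7, 32]
BINARY_OP * → 7 * 32 = 224. Stack: [224]
LOAD_FAST a → push 32. Stack: [224, 32]
BINARY_OP - → 224 - 32 = 192. Stack: [192]
STORE_FAST q → q=192. Stack: []
LOAD_FAST s → push 27. Stack: [27]
LOAD_CONST → push 3. Stack: [27, 3]
BINARY_OP >> → 27 >> 3 = 3. Stack: [3]
STORE_FAST p → p=3. Stack: []
LOAD_FAST_LOAD_FAST u,p → push 2,3. Stack: [2, 3]
BINARY_OP + → 2 + 3 = 5. Stack: [5]
STORE_FAST p → p=5. Stack: []
LOAD_FAST_LOAD_FAST q,b → push 192,7. Stack: [192, 7]
BINARY_OP % → 192 % 7 = 3. Stack: [3]
RETURN_VALUE → return 3.

3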